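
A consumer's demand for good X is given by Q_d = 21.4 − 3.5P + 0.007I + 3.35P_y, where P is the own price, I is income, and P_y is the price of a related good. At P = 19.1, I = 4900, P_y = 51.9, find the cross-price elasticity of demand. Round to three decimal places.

At the given point, Q_d = 21.4 − 3.5(19.1) + 0.007(4900) + 3.35(51.9) = 21.4 − 66.85 + 34.3 + 173.865 = 162.715.
∂Q_d/∂P_y = +3.35, so E_xy = 3.35·(51.9/162.715) ≈ 1.069.
E_xy > 0: the goods are substitutes.

1.069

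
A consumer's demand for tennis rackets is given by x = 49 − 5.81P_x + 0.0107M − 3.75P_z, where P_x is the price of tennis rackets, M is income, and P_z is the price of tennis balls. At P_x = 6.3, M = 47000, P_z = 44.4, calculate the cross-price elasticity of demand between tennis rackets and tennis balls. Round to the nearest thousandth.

-0.477

x = 49 − 5.81(6.3) + 0.0107(47000) − 3.75(44.4) = 49 − 36.603 + 502.9 − 166.5 = 348.797.
∂x/∂P_z = −3.75, so E_xy = -3.75·(44.4/348.797) ≈ -0.477.
E_xy < 0: the goods are complements.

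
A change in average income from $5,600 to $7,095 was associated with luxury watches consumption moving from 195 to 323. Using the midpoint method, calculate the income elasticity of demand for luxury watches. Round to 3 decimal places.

%ΔQ = (323 − 195)/[(195+323)/2] = 128/259 ≈ 0.4942.
%ΔM = (7,095 − 5,600)/[(5,600+7,095)/2] = 1495/6347.5 ≈ 0.2355.
E_I = %ΔQ/%ΔM ≈ 2.098.
E_I > 1: normal good (luxury).

2.098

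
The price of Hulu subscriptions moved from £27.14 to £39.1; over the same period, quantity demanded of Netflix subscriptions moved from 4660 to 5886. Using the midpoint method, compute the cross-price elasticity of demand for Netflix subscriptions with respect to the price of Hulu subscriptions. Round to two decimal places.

0.64

%ΔQ_x = (5886 − 4660)/[(4660+5886)/2] = 1226/5273 ≈ 0.2325.
%ΔP_y = (39.1 − 27.14)/[(27.14+39.1)/2] ≈ 0.3611.
E_xy = 0.2325/0.3611 ≈ 0.64.
E_xy > 0, so Netflix subscriptions and Hulu subscriptions are substitutes.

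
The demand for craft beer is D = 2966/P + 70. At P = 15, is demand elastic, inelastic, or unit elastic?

At P = 15, D = 267.7333.
dD/dP = −2966/P² = −13.1822.
Point elasticity E = (dD/dP)·(P/D) = -13.1822 × 15/267.7333 ≈ -0.739.
|E| ≈ 0.739 < 1, so demand is inelastic.

inelastic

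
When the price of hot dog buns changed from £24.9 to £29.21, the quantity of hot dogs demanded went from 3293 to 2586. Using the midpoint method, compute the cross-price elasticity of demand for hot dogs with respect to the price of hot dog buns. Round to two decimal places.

-1.51

%ΔQ_x = (2586 − 3293)/[(3293+2586)/2] = -707/2939.5 ≈ -0.2405.
%ΔP_y = (29.21 − 24.9)/[(24.9+29.21)/2] ≈ 0.1593.
E_xy = -0.2405/0.1593 ≈ -1.51.
E_xy < 0, so hot dogs and hot dog buns are complements.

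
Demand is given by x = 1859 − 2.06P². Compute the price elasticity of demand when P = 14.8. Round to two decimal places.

At P = 14.8, x = 1407.7776.
dx/dP = −2·2.06·P = −60.976.
Point elasticity E = (dx/dP)·(P/x) = -60.976 × 14.8/1407.7776 ≈ -0.64.
|E| < 1, so demand is inelastic at this price.

-0.64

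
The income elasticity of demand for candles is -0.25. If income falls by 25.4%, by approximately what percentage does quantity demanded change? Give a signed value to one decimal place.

%ΔQ ≈ E × %ΔI = (-0.25) × (-25.4%) ≈ 6.4%.

6.4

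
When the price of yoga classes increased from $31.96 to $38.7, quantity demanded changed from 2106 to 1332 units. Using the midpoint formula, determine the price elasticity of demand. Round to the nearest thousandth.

-2.360

%Δq = (1332 − 2106)/[(2106 + 1332)/2] = -774/1719 ≈ -0.4503.
%ΔP = (38.7 − 31.96)/[(31.96 + 38.7)/2] = 6.74/35.33 ≈ 0.1908.
Arc elasticity E = %Δq/%ΔP ≈ -0.4503/0.1908 ≈ -2.360.
|E| > 1: demand is elastic over this range.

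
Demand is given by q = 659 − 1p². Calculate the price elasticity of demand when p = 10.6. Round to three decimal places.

At p = 10.6, q = 546.64.
dq/dp = −2·1·p = −21.2.
Point elasticity E = (dq/dp)·(p/q) = -21.2 × 10.6/546.64 ≈ -0.411.
|E| < 1, so demand is inelastic at this price.

-0.411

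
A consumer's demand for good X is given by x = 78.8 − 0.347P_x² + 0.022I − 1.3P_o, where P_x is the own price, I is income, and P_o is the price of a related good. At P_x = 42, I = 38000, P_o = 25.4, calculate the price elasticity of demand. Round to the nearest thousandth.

First evaluate x: 78.8 − 0.347(42)² + 0.022(38000) − 1.3(25.4) = 78.8 − 612.108 + 836 − 33.02 = 269.672.
∂x/∂P_x = −2·0.347·P_x = -29.148, so E_p = -29.148·(42/269.672) ≈ -4.540.
|E_p| > 1: demand is elastic.

-4.540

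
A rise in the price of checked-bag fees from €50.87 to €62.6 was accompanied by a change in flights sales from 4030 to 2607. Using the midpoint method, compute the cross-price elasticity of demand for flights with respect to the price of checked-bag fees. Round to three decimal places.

-2.074

%ΔQ_x = (2607 − 4030)/[(4030+2607)/2] = -1423/3318.5 ≈ -0.4288.
%ΔP_y = (62.6 − 50.87)/[(50.87+62.6)/2] ≈ 0.2068.
E_xy = -0.4288/0.2068 ≈ -2.074.
E_xy < 0, so flights and checked-bag fees are complements.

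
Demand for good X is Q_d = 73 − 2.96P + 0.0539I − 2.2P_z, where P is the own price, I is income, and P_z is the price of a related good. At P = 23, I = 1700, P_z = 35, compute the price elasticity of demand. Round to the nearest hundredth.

-3.48

Evaluating quantity at (P, I, P_z) gives Q_d = 73 − 2.96(23) + 0.0539(1700) − 2.2(35) = 73 − 68.08 + 91.63 − 77 = 19.55.
∂Q_d/∂P = −2.96, so E_p = (−2.96)·(23/19.55) ≈ -3.48.
|E_p| > 1: demand is elastic.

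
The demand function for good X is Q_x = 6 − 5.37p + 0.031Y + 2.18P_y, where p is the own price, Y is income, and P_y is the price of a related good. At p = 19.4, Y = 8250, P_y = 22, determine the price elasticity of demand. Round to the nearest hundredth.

-0.51

Evaluating quantity at (p, Y, P_y) gives Q_x = 6 − 5.37(19.4) + 0.031(8250) + 2.18(22) = 6 − 104.178 + 255.75 + 47.96 = 205.532.
∂Q_x/∂p = −5.37, so E_p = (−5.37)·(19.4/205.532) ≈ -0.51.
|E_p| < 1: demand is inelastic.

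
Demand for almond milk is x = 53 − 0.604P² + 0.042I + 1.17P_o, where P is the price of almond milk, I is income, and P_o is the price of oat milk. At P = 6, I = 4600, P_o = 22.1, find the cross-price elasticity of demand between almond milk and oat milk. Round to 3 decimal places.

x = 53 − 0.604(6)² + 0.042(4600) + 1.17(22.1) = 53 − 21.744 + 193.2 + 25.857 = 250.313.
∂x/∂P_o = +1.17, so E_xy = 1.17·(22.1/250.313) ≈ 0.103.
E_xy > 0: the goods are substitutes.

0.103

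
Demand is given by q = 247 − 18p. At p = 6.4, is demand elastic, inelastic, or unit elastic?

At p = 6.4, q = 131.8.
dq/dp = −18.
Point elasticity E = (dq/dp)·(p/q) = -18 × 6.4/131.8 ≈ -0.874.
|E| ≈ 0.874 < 1, so demand is inelastic.

inelastic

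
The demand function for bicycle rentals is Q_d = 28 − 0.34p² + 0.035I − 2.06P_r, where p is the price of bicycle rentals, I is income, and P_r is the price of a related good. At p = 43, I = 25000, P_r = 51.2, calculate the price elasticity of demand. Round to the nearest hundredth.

-7.45

Evaluating quantity at (p, I, P_r) gives Q_d = 28 − 0.34(43)² + 0.035(25000) − 2.06(51.2) = 28 − 628.66 + 875 − 105.472 = 168.868.
∂Q_d/∂p = −2·0.34·p = -29.24, so E_p = -29.24·(43/168.868) ≈ -7.45.
|E_p| > 1: demand is elastic.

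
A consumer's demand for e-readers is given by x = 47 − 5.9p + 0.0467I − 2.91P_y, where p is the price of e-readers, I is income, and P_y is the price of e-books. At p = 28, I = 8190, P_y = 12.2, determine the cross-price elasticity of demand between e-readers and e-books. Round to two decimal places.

Substituting, x = 47 − 5.9(28) + 0.0467(8190) − 2.91(12.2) = 47 − 165.2 + 382.473 − 35.502 = 228.771.
∂x/∂P_y = −2.91, so E_xy = -2.91·(12.2/228.771) ≈ -0.16.
E_xy < 0: the goods are complements.

-0.16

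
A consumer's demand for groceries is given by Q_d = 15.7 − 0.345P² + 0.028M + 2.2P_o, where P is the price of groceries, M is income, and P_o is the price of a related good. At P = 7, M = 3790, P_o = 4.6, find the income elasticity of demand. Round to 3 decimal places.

At the given point, Q_d = 15.7 − 0.345(7)² + 0.028(3790) + 2.2(4.6) = 15.7 − 16.905 + 106.12 + 10.12 = 115.035.
∂Q_d/∂M = +0.028, so E_I = 0.028·(3790/115.035) ≈ 0.923.
E_I ∈ (0,1): normal good (necessity).

0.923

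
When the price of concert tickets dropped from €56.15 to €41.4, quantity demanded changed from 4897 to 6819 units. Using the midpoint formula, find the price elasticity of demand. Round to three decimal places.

-1.085

%ΔQ = (6819 − 4897)/[(4897 + 6819)/2] = 1922/5858 ≈ 0.3281.
%ΔP = (41.4 − 56.15)/[(56.15 + 41.4)/2] = -14.75/48.775 ≈ -0.3024.
Arc elasticity E = %ΔQ/%ΔP ≈ 0.3281/-0.3024 ≈ -1.085.
|E| > 1: demand is elastic over this range.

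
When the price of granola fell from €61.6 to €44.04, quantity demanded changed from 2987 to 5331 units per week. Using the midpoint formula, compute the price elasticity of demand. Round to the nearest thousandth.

%ΔQ = (5331 − 2987)/[(2987 + 5331)/2] = 2344/4159 ≈ 0.5636.
%Δp = (44.04 − 61.6)/[(61.6 + 44.04)/2] = -17.56/52.82 ≈ -0.3324.
Arc elasticity E = %ΔQ/%Δp ≈ 0.5636/-0.3324 ≈ -1.695.
|E| > 1: demand is elastic over this range.

-1.695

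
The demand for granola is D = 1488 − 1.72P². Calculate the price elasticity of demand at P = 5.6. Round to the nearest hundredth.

-0.08

At P = 5.6, D = 1434.0608.
dD/dP = −2·1.72·P = −19.264.
Point elasticity E = (dD/dP)·(P/D) = -19.264 × 5.6/1434.0608 ≈ -0.08.
|E| < 1, so demand is inelastic at this price.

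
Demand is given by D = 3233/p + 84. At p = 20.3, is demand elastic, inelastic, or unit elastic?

At p = 20.3, D = 243.2611.
dD/dp = −3233/p² = −7.8454.
Point elasticity E = (dD/dp)·(p/D) = -7.8454 × 20.3/243.2611 ≈ -0.655.
|E| ≈ 0.655 < 1, so demand is inelastic.

inelastic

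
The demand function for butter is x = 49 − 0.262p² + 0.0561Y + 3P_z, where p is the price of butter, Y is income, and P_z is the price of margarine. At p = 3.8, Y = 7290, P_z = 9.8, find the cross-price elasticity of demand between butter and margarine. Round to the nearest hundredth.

0.06

First evaluate x: 49 − 0.262(3.8)² + 0.0561(7290) + 3(9.8) = 49 − 3.7833 + 408.969 + 29.4 = 483.5857.
∂x/∂P_z = +3, so E_xy = 3·(9.8/483.5857) ≈ 0.06.
E_xy > 0: the goods are substitutes.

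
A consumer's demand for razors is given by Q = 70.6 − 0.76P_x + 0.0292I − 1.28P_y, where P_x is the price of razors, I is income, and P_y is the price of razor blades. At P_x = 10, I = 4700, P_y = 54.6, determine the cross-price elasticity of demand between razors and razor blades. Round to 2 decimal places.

-0.54

At the given point, Q = 70.6 − 0.76(10) + 0.0292(4700) − 1.28(54.6) = 70.6 − 7.6 + 137.24 − 69.888 = 130.352.
∂Q/∂P_y = −1.28, so E_xy = -1.28·(54.6/130.352) ≈ -0.54.
E_xy < 0: the goods are complements.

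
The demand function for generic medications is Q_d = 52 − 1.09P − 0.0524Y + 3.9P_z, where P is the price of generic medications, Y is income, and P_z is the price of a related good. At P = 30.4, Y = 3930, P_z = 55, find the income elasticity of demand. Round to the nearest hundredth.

Q_d = 52 − 1.09(30.4) − 0.0524(3930) + 3.9(55) = 52 − 33.136 − 205.932 + 214.5 = 27.432.
∂Q_d/∂Y = −0.0524, so E_I = -0.0524·(3930/27.432) ≈ -7.51.
E_I < 0: inferior good.

-7.51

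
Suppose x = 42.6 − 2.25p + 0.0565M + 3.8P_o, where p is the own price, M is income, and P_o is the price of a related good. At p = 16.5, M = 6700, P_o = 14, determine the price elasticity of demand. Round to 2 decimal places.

Substituting, x = 42.6 − 2.25(16.5) + 0.0565(6700) + 3.8(14) = 42.6 − 37.125 + 378.55 + 53.2 = 437.225.
∂x/∂p = −2.25, so E_p = (−2.25)·(16.5/437.225) ≈ -0.08.
|E_p| < 1: demand is inelastic.

-0.08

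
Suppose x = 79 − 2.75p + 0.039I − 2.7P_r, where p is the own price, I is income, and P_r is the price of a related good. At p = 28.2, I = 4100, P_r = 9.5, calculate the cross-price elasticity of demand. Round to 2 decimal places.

Substituting, x = 79 − 2.75(28.2) + 0.039(4100) − 2.7(9.5) = 79 − 77.55 + 159.9 − 25.65 = 135.7.
∂x/∂P_r = −2.7, so E_xy = -2.7·(9.5/135.7) ≈ -0.19.
E_xy < 0: the goods are complements.

-0.19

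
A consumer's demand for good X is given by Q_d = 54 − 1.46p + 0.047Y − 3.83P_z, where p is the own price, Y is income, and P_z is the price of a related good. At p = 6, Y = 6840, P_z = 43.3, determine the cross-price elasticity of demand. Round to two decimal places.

First evaluate Q_d: 54 − 1.46(6) + 0.047(6840) − 3.83(43.3) = 54 − 8.76 + 321.48 − 165.839 = 200.881.
∂Q_d/∂P_z = −3.83, so E_xy = -3.83·(43.3/200.881) ≈ -0.83.
E_xy < 0: the goods are complements.

-0.83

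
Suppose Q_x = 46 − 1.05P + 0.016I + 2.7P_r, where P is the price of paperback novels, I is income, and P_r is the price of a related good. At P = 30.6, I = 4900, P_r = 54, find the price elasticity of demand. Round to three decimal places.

-0.135

Q_x = 46 − 1.05(30.6) + 0.016(4900) + 2.7(54) = 46 − 32.13 + 78.4 + 145.8 = 238.07.
∂Q_x/∂P = −1.05, so E_p = (−1.05)·(30.6/238.07) ≈ -0.135.
|E_p| < 1: demand is inelastic.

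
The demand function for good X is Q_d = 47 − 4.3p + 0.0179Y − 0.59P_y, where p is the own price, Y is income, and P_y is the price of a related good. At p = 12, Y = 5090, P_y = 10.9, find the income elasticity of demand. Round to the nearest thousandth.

At the given point, Q_d = 47 − 4.3(12) + 0.0179(5090) − 0.59(10.9) = 47 − 51.6 + 91.111 − 6.431 = 80.08.
∂Q_d/∂Y = +0.0179, so E_I = 0.0179·(5090/80.08) ≈ 1.138.
E_I > 1: normal good (luxury).

1.138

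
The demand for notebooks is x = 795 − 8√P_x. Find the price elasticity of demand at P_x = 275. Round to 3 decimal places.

At P_x = 275, x = 662.335.
dx/dP_x = −8/(2√P_x) = −8/(2·16.5831).
Point elasticity E = (dx/dP_x)·(P_x/x) = -0.2412 × 275/662.335 ≈ -0.100.
|E| < 1, so demand is inelastic at this price.

-0.100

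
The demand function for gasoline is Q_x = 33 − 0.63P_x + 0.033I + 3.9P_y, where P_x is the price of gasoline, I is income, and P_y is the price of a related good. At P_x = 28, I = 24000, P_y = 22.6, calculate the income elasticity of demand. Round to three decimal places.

First evaluate Q_x: 33 − 0.63(28) + 0.033(24000) + 3.9(22.6) = 33 − 17.64 + 792 + 88.14 = 895.5.
∂Q_x/∂I = +0.033, so E_I = 0.033·(24000/895.5) ≈ 0.884.
E_I ∈ (0,1): normal good (necessity).

0.884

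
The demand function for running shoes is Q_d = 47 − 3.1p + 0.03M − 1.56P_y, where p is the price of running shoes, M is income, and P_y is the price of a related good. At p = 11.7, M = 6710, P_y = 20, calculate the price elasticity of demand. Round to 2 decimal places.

-0.20

Substituting, Q_d = 47 − 3.1(11.7) + 0.03(6710) − 1.56(20) = 47 − 36.27 + 201.3 − 31.2 = 180.83.
∂Q_d/∂p = −3.1, so E_p = (−3.1)·(11.7/180.83) ≈ -0.20.
|E_p| < 1: demand is inelastic.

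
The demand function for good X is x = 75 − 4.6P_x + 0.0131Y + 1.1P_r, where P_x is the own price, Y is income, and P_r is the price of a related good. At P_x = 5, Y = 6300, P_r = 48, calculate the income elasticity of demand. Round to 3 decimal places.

0.441

First evaluate x: 75 − 4.6(5) + 0.0131(6300) + 1.1(48) = 75 − 23 + 82.53 + 52.8 = 187.33.
∂x/∂Y = +0.0131, so E_I = 0.0131·(6300/187.33) ≈ 0.441.
E_I ∈ (0,1): normal good (necessity).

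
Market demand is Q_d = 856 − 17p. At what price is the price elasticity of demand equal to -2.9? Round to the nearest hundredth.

Set −bp/(a − bp) = −2.9 ⇒ bp = 2.9(a − bp) ⇒ bp(1+2.9) = 2.9·a.
p = 2.9·856/(17·3.9) ≈ 37.44.

37.44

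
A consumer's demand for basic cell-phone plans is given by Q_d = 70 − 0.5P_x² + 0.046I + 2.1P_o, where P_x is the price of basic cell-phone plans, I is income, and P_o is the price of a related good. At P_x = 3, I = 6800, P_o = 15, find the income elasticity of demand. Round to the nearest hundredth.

First evaluate Q_d: 70 − 0.5(3)² + 0.046(6800) + 2.1(15) = 70 − 4.5 + 312.8 + 31.5 = 409.8.
∂Q_d/∂I = +0.046, so E_I = 0.046·(6800/409.8) ≈ 0.76.
E_I ∈ (0,1): normal good (necessity).

0.76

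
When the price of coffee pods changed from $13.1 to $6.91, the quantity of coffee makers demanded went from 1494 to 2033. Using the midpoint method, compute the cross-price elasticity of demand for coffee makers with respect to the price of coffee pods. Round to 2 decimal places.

%ΔQ_x = (2033 − 1494)/[(1494+2033)/2] = 539/1763.5 ≈ 0.3056.
%ΔP_y = (6.91 − 13.1)/[(13.1+6.91)/2] ≈ -0.6187.
E_xy = 0.3056/-0.6187 ≈ -0.49.
E_xy < 0, so coffee makers and coffee pods are complements.

-0.49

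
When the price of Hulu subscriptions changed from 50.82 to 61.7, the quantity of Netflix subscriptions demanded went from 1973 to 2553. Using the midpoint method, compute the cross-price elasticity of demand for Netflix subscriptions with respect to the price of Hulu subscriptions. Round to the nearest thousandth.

%ΔQ_x = (2553 − 1973)/[(1973+2553)/2] = 580/2263 ≈ 0.2563.
%ΔP_y = (61.7 − 50.82)/[(50.82+61.7)/2] ≈ 0.1934.
E_xy = 0.2563/0.1934 ≈ 1.325.
E_xy > 0, so Netflix subscriptions and Hulu subscriptions are substitutes.

1.325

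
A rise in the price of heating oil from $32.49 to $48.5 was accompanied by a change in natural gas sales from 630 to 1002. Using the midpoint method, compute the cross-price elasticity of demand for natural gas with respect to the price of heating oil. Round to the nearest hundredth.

1.15

%ΔQ_x = (1002 − 630)/[(630+1002)/2] = 372/816 ≈ 0.4559.
%ΔP_y = (48.5 − 32.49)/[(32.49+48.5)/2] ≈ 0.3954.
E_xy = 0.4559/0.3954 ≈ 1.15.
E_xy > 0, so natural gas and heating oil are substitutes.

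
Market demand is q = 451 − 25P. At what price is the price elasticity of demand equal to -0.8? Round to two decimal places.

Set −bP/(a − bP) = −0.8 ⇒ bP = 0.8(a − bP) ⇒ bP(1+0.8) = 0.8·a.
P = 0.8·451/(25·1.8) ≈ 8.02.

8.02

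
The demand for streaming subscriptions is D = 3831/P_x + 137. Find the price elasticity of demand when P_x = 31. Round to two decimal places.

-0.47

At P_x = 31, D = 260.5806.
dD/dP_x = −3831/P_x² = −3.9865.
Point elasticity E = (dD/dP_x)·(P_x/D) = -3.9865 × 31/260.5806 ≈ -0.47.
|E| < 1, so demand is inelastic at this price.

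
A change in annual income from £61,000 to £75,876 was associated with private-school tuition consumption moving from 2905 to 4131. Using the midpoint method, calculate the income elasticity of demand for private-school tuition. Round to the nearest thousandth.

1.603

%ΔQ = (4131 − 2905)/[(2905+4131)/2] = 1226/3518 ≈ 0.3485.
%ΔM = (75,876 − 61,000)/[(61,000+75,876)/2] = 14876/68438 ≈ 0.2174.
E_I = %ΔQ/%ΔM ≈ 1.603.
E_I > 1: normal good (luxury).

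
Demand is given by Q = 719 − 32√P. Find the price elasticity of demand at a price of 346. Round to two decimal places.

-2.40

At P = 346, Q = 123.7656.
dQ/dP = −32/(2√P) = −32/(2·18.6011).
Point elasticity E = (dQ/dP)·(P/Q) = -0.8602 × 346/123.7656 ≈ -2.40.
|E| > 1, so demand is elastic at this price.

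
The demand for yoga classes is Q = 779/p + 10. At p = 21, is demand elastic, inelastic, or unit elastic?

At p = 21, Q = 47.0952.
dQ/dp = −779/p² = −1.7664.
Point elasticity E = (dQ/dp)·(p/Q) = -1.7664 × 21/47.0952 ≈ -0.788.
|E| ≈ 0.788 < 1, so demand is inelastic.

inelastic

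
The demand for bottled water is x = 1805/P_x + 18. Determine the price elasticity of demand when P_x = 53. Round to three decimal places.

At P_x = 53, x = 52.0566.
dx/dP_x = −1805/P_x² = −0.6426.
Point elasticity E = (dx/dP_x)·(P_x/x) = -0.6426 × 53/52.0566 ≈ -0.654.
|E| < 1, so demand is inelastic at this price.

-0.654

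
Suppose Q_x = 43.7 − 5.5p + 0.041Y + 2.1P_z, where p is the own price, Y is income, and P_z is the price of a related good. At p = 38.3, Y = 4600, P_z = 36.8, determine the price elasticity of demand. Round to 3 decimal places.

Q_x = 43.7 − 5.5(38.3) + 0.041(4600) + 2.1(36.8) = 43.7 − 210.65 + 188.6 + 77.28 = 98.93.
∂Q_x/∂p = −5.5, so E_p = (−5.5)·(38.3/98.93) ≈ -2.129.
|E_p| > 1: demand is elastic.

-2.129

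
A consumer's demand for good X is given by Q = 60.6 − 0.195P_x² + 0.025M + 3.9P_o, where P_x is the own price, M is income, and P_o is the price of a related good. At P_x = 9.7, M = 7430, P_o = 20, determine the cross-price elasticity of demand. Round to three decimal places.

Q = 60.6 − 0.195(9.7)² + 0.025(7430) + 3.9(20) = 60.6 − 18.3476 + 185.75 + 78 = 306.0025.
∂Q/∂P_o = +3.9, so E_xy = 3.9·(20/306.0025) ≈ 0.255.
E_xy > 0: the goods are substitutes.

0.255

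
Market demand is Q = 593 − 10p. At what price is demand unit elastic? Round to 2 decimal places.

29.65

For linear demand Q = a − bp, E = −bp/(a − bp). |E| = 1 ⇒ bp = a − bp ⇒ p = a/(2b).
p = 593/(2·10) = 29.65.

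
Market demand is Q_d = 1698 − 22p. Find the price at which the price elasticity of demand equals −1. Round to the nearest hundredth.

38.59

For linear demand Q_d = a − bp, E = −bp/(a − bp). |E| = 1 ⇒ bp = a − bp ⇒ p = a/(2b).
p = 1698/(2·22) ≈ 38.59.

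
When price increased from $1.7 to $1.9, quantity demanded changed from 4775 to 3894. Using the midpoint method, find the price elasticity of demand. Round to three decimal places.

%Δq = (3894 − 4775)/[(4775 + 3894)/2] = -881/4334.5 ≈ -0.2033.
%Δp = (1.9 − 1.7)/[(1.7 + 1.9)/2] = 0.2/1.8 ≈ 0.1111.
Arc elasticity E = %Δq/%Δp ≈ -0.2033/0.1111 ≈ -1.829.
|E| > 1: demand is elastic over this range.

-1.829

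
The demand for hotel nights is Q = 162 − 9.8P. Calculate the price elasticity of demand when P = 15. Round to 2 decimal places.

At P = 15, Q = 15.
dQ/dP = −9.8.
Point elasticity E = (dQ/dP)·(P/Q) = -9.8 × 15/15 ≈ -9.80.
|E| > 1, so demand is elastic at this price.

-9.80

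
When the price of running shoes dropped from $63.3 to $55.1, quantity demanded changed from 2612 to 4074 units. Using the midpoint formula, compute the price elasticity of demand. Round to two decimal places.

%Δq = (4074 − 2612)/[(2612 + 4074)/2] = 1462/3343 ≈ 0.4373.
%ΔP = (55.1 − 63.3)/[(63.3 + 55.1)/2] = -8.2/59.2 ≈ -0.1385.
Arc elasticity E = %Δq/%ΔP ≈ 0.4373/-0.1385 ≈ -3.16.
|E| > 1: demand is elastic over this range.

-3.16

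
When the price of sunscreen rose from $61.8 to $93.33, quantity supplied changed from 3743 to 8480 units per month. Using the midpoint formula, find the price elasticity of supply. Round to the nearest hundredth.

1.91

%ΔQ = (8480 − 3743)/[(3743 + 8480)/2] = 4737/6111.5 ≈ 0.7751.
%ΔP = (93.33 − 61.8)/[(61.8 + 93.33)/2] = 31.53/77.565 ≈ 0.4065.
Arc elasticity E = %ΔQ/%ΔP ≈ 0.7751/0.4065 ≈ 1.91.
|E| > 1: supply is elastic over this range.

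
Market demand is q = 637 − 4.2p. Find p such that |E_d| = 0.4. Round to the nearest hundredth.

Set −bp/(a − bp) = −0.4 ⇒ bp = 0.4(a − bp) ⇒ bp(1+0.4) = 0.4·a.
p = 0.4·637/(4.2·1.4) ≈ 43.33.

43.33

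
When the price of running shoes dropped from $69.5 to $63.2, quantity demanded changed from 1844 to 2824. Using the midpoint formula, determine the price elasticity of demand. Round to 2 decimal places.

%ΔQ = (2824 − 1844)/[(1844 + 2824)/2] = 980/2334 ≈ 0.4199.
%Δp = (63.2 − 69.5)/[(69.5 + 63.2)/2] = -6.3/66.35 ≈ -0.0950.
Arc elasticity E = %ΔQ/%Δp ≈ 0.4199/-0.0950 ≈ -4.42.
|E| > 1: demand is elastic over this range.

-4.42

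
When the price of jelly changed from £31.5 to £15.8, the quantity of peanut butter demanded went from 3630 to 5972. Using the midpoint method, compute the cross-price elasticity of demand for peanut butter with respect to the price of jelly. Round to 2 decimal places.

%ΔQ_x = (5972 − 3630)/[(3630+5972)/2] = 2342/4801 ≈ 0.4878.
%ΔP_y = (15.8 − 31.5)/[(31.5+15.8)/2] ≈ -0.6638.
E_xy = 0.4878/-0.6638 ≈ -0.73.
E_xy < 0, so peanut butter and jelly are complements.

-0.73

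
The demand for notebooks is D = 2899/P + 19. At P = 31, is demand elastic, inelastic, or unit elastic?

At P = 31, D = 112.5161.
dD/dP = −2899/P² = −3.0166.
Point elasticity E = (dD/dP)·(P/D) = -3.0166 × 31/112.5161 ≈ -0.831.
|E| ≈ 0.831 < 1, so demand is inelastic.

inelastic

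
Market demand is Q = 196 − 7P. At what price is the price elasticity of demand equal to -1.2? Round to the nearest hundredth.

15.27

Set −bP/(a − bP) = −1.2 ⇒ bP = 1.2(a − bP) ⇒ bP(1+1.2) = 1.2·a.
P = 1.2·196/(7·2.2) ≈ 15.27.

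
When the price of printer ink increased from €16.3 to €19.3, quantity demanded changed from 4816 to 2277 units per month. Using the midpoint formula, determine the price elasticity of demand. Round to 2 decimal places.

%Δq = (2277 − 4816)/[(4816 + 2277)/2] = -2539/3546.5 ≈ -0.7159.
%ΔP = (19.3 − 16.3)/[(16.3 + 19.3)/2] = 3/17.8 ≈ 0.1685.
Arc elasticity E = %Δq/%ΔP ≈ -0.7159/0.1685 ≈ -4.25.
|E| > 1: demand is elastic over this range.

-4.25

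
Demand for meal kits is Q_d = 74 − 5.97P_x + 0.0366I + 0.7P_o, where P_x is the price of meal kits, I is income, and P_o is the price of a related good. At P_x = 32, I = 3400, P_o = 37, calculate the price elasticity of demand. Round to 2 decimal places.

-5.74

Substituting, Q_d = 74 − 5.97(32) + 0.0366(3400) + 0.7(37) = 74 − 191.04 + 124.44 + 25.9 = 33.3.
∂Q_d/∂P_x = −5.97, so E_p = (−5.97)·(32/33.3) ≈ -5.74.
|E_p| > 1: demand is elastic.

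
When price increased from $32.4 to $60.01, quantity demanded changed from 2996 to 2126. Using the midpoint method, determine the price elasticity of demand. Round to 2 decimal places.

-0.57

%ΔQ = (2126 − 2996)/[(2996 + 2126)/2] = -870/2561 ≈ -0.3397.
%Δp = (60.01 − 32.4)/[(32.4 + 60.01)/2] = 27.61/46.205 ≈ 0.5976.
Arc elasticity E = %ΔQ/%Δp ≈ -0.3397/0.5976 ≈ -0.57.
|E| < 1: demand is inelastic over this range.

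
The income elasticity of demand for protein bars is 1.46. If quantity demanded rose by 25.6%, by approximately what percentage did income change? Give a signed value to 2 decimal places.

17.53

%ΔQ ≈ E × %ΔI ⇒ %ΔI = %ΔQ / E = (25.6%)/(1.46) ≈ 17.53%.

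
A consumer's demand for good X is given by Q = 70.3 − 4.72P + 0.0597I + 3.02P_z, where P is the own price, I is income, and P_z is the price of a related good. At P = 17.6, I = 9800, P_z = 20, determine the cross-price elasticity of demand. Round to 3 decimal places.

Substituting, Q = 70.3 − 4.72(17.6) + 0.0597(9800) + 3.02(20) = 70.3 − 83.072 + 585.06 + 60.4 = 632.688.
∂Q/∂P_z = +3.02, so E_xy = 3.02·(20/632.688) ≈ 0.095.
E_xy > 0: the goods are substitutes.

0.095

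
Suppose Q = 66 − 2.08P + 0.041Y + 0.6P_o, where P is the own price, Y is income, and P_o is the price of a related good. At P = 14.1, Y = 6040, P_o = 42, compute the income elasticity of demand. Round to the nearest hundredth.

0.80

At the given point, Q = 66 − 2.08(14.1) + 0.041(6040) + 0.6(42) = 66 − 29.328 + 247.64 + 25.2 = 309.512.
∂Q/∂Y = +0.041, so E_I = 0.041·(6040/309.512) ≈ 0.80.
E_I ∈ (0,1): normal good (necessity).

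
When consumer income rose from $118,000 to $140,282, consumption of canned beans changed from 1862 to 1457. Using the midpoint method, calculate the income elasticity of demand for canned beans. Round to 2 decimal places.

-1.41

%ΔQ = (1457 − 1862)/[(1862+1457)/2] = -405/1659.5 ≈ -0.2440.
%ΔM = (140,282 − 118,000)/[(118,000+140,282)/2] = 22282/129141 ≈ 0.1725.
E_I = %ΔQ/%ΔM ≈ -1.41.
E_I < 0: inferior good.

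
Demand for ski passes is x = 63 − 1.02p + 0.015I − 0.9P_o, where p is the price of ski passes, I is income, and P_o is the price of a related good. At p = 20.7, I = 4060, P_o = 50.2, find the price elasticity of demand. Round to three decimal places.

-0.367

Substituting, x = 63 − 1.02(20.7) + 0.015(4060) − 0.9(50.2) = 63 − 21.114 + 60.9 − 45.18 = 57.606.
∂x/∂p = −1.02, so E_p = (−1.02)·(20.7/57.606) ≈ -0.367.
|E_p| < 1: demand is inelastic.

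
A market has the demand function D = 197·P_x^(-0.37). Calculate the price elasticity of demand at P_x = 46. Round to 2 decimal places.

For a Cobb–Douglas (constant-elasticity) form D = A·P_x^α·…, the elasticity with respect to P_x equals the exponent α at every point.
Here the exponent on P_x is -0.37, so the price elasticity of demand is -0.37.

-0.37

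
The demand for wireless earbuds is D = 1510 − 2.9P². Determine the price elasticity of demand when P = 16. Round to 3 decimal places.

At P = 16, D = 767.6.
dD/dP = −2·2.9·P = −92.8.
Point elasticity E = (dD/dP)·(P/D) = -92.8 × 16/767.6 ≈ -1.934.
|E| > 1, so demand is elastic at this price.

-1.934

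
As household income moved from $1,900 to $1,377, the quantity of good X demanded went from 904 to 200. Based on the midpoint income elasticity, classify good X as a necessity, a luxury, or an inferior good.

luxury

%ΔQ = (200 − 904)/[(904+200)/2] = -704/552 ≈ -1.2754.
%ΔI = (1,377 − 1,900)/[(1,900+1,377)/2] = -523/1638.5 ≈ -0.3192.
E_I = %ΔQ/%ΔI ≈ 3.996.
E_I > 1: normal good (luxury).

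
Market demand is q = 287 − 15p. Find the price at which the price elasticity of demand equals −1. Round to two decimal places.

9.57

For linear demand q = a − bp, E = −bp/(a − bp). |E| = 1 ⇒ bp = a − bp ⇒ p = a/(2b).
p = 287/(2·15) ≈ 9.57.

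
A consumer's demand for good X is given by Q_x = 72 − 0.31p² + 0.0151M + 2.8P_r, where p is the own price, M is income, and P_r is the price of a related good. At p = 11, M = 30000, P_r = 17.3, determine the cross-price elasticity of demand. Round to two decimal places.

0.09

First evaluate Q_x: 72 − 0.31(11)² + 0.0151(30000) + 2.8(17.3) = 72 − 37.51 + 453 + 48.44 = 535.93.
∂Q_x/∂P_r = +2.8, so E_xy = 2.8·(17.3/535.93) ≈ 0.09.
E_xy > 0: the goods are substitutes.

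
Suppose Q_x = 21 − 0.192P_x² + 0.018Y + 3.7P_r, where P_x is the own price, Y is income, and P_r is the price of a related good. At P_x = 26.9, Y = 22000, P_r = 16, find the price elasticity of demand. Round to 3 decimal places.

-0.824

Q_x = 21 − 0.192(26.9)² + 0.018(22000) + 3.7(16) = 21 − 138.9331 + 396 + 59.2 = 337.2669.
∂Q_x/∂P_x = −2·0.192·P_x = -10.3296, so E_p = -10.3296·(26.9/337.2669) ≈ -0.824.
|E_p| < 1: demand is inelastic.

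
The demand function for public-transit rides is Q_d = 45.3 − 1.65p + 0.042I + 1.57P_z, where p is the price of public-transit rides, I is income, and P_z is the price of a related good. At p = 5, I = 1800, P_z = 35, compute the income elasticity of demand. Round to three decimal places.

Substituting, Q_d = 45.3 − 1.65(5) + 0.042(1800) + 1.57(35) = 45.3 − 8.25 + 75.6 + 54.95 = 167.6.
∂Q_d/∂I = +0.042, so E_I = 0.042·(1800/167.6) ≈ 0.451.
E_I ∈ (0,1): normal good (necessity).

0.451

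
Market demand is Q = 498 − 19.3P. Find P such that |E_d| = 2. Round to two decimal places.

17.20

Set −bP/(a − bP) = −2 ⇒ bP = 2(a − bP) ⇒ bP(1+2) = 2·a.
P = 2·498/(19.3·3) ≈ 17.20.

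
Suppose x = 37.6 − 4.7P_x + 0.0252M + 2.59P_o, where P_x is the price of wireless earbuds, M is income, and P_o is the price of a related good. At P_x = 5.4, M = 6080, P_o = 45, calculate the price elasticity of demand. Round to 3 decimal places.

-0.090

Evaluating quantity at (P_x, M, P_o) gives x = 37.6 − 4.7(5.4) + 0.0252(6080) + 2.59(45) = 37.6 − 25.38 + 153.216 + 116.55 = 281.986.
∂x/∂P_x = −4.7, so E_p = (−4.7)·(5.4/281.986) ≈ -0.090.
|E_p| < 1: demand is inelastic.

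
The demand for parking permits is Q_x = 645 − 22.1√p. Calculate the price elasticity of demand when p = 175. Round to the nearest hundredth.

At p = 175, Q_x = 352.6445.
dQ_x/dp = −22.1/(2√p) = −22.1/(2·13.2288).
Point elasticity E = (dQ_x/dp)·(p/Q_x) = -0.8353 × 175/352.6445 ≈ -0.41.
|E| < 1, so demand is inelastic at this price.

-0.41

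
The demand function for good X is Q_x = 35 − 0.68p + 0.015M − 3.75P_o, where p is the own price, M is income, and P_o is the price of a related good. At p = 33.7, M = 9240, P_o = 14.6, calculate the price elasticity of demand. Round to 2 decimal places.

-0.24

At the given point, Q_x = 35 − 0.68(33.7) + 0.015(9240) − 3.75(14.6) = 35 − 22.916 + 138.6 − 54.75 = 95.934.
∂Q_x/∂p = −0.68, so E_p = (−0.68)·(33.7/95.934) ≈ -0.24.
|E_p| < 1: demand is inelastic.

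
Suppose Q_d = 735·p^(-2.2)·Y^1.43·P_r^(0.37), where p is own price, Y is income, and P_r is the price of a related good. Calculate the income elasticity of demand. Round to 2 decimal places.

1.43

For a Cobb–Douglas (constant-elasticity) form Q_d = A·Y^α·…, the elasticity with respect to Y equals the exponent α at every point.
Here the exponent on Y is 1.43, so the income elasticity of demand is 1.43.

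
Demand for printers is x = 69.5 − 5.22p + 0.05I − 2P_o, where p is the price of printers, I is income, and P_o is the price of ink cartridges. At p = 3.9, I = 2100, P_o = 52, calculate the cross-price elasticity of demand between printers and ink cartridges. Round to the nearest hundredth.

-2.07

Substituting, x = 69.5 − 5.22(3.9) + 0.05(2100) − 2(52) = 69.5 − 20.358 + 105 − 104 = 50.142.
∂x/∂P_o = −2, so E_xy = -2·(52/50.142) ≈ -2.07.
E_xy < 0: the goods are complements.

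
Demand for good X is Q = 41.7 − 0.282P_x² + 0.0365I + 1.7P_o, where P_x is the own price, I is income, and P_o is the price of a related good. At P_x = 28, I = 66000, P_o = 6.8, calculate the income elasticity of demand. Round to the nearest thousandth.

Q = 41.7 − 0.282(28)² + 0.0365(66000) + 1.7(6.8) = 41.7 − 221.088 + 2409 + 11.56 = 2241.172.
∂Q/∂I = +0.0365, so E_I = 0.0365·(66000/2241.172) ≈ 1.075.
E_I > 1: normal good (luxury).

1.075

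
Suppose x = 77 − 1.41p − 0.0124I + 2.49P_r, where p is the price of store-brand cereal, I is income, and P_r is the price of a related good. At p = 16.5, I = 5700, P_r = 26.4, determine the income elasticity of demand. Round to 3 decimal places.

-1.449

First evaluate x: 77 − 1.41(16.5) − 0.0124(5700) + 2.49(26.4) = 77 − 23.265 − 70.68 + 65.736 = 48.791.
∂x/∂I = −0.0124, so E_I = -0.0124·(5700/48.791) ≈ -1.449.
E_I < 0: inferior good.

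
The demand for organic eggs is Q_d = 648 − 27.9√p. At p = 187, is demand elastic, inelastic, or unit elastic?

inelastic

At p = 187, Q_d = 266.4732.
dQ_d/dp = −27.9/(2√p) = −27.9/(2·13.6748).
Point elasticity E = (dQ_d/dp)·(p/Q_d) = -1.0201 × 187/266.4732 ≈ -0.716.
|E| ≈ 0.716 < 1, so demand is inelastic.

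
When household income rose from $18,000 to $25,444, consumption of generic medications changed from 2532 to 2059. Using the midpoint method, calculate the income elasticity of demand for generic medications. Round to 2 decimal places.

%ΔQ = (2059 − 2532)/[(2532+2059)/2] = -473/2295.5 ≈ -0.2061.
%ΔI = (25,444 − 18,000)/[(18,000+25,444)/2] = 7444/21722 ≈ 0.3427.
E_I = %ΔQ/%ΔI ≈ -0.60.
E_I < 0: inferior good.

-0.60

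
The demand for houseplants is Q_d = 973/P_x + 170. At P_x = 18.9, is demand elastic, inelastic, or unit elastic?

At P_x = 18.9, Q_d = 221.4815.
dQ_d/dP_x = −973/P_x² = −2.7239.
Point elasticity E = (dQ_d/dP_x)·(P_x/Q_d) = -2.7239 × 18.9/221.4815 ≈ -0.232.
|E| ≈ 0.232 < 1, so demand is inelastic.

inelastic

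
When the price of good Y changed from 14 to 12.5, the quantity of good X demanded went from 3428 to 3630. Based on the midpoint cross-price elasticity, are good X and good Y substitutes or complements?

%ΔQ_x = (3630 − 3428)/[(3428+3630)/2] = 202/3529 ≈ 0.0572.
%ΔP_y = (12.5 − 14)/[(14+12.5)/2] ≈ -0.1132.
E_xy = 0.0572/-0.1132 ≈ -0.506.
E_xy < 0, so the goods are complements.

complements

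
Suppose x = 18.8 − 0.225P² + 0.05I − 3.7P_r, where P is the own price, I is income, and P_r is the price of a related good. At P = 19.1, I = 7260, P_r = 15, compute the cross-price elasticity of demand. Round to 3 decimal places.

-0.227

Substituting, x = 18.8 − 0.225(19.1)² + 0.05(7260) − 3.7(15) = 18.8 − 82.0823 + 363 − 55.5 = 244.2178.
∂x/∂P_r = −3.7, so E_xy = -3.7·(15/244.2178) ≈ -0.227.
E_xy < 0: the goods are complements.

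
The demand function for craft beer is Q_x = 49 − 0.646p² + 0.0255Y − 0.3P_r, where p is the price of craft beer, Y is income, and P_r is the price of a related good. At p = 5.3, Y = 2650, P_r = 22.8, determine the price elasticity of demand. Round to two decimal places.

-0.40

Q_x = 49 − 0.646(5.3)² + 0.0255(2650) − 0.3(22.8) = 49 − 18.1461 + 67.575 − 6.84 = 91.5889.
∂Q_x/∂p = −2·0.646·p = -6.8476, so E_p = -6.8476·(5.3/91.5889) ≈ -0.40.
|E_p| < 1: demand is inelastic.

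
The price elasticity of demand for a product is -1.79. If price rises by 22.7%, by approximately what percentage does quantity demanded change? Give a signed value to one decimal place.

-40.6

%ΔQ ≈ E × %ΔP = (-1.79) × (22.7%) ≈ -40.6%.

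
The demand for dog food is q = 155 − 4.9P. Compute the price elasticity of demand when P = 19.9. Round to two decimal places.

-1.70

At P = 19.9, q = 57.49.
dq/dP = −4.9.
Point elasticity E = (dq/dP)·(P/q) = -4.9 × 19.9/57.49 ≈ -1.70.
|E| > 1, so demand is elastic at this price.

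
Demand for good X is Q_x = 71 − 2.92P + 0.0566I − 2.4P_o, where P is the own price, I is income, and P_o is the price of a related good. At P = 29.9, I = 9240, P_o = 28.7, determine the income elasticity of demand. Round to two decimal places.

Substituting, Q_x = 71 − 2.92(29.9) + 0.0566(9240) − 2.4(28.7) = 71 − 87.308 + 522.984 − 68.88 = 437.796.
∂Q_x/∂I = +0.0566, so E_I = 0.0566·(9240/437.796) ≈ 1.19.
E_I > 1: normal good (luxury).

1.19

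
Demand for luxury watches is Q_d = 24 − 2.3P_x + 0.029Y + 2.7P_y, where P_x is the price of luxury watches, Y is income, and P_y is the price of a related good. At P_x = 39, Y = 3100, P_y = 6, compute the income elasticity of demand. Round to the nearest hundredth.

2.23

First evaluate Q_d: 24 − 2.3(39) + 0.029(3100) + 2.7(6) = 24 − 89.7 + 89.9 + 16.2 = 40.4.
∂Q_d/∂Y = +0.029, so E_I = 0.029·(3100/40.4) ≈ 2.23.
E_I > 1: normal good (luxury).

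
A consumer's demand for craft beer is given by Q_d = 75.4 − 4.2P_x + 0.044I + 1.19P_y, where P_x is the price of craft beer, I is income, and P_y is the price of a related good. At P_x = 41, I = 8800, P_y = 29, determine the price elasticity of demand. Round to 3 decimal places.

-0.530

Evaluating quantity at (P_x, I, P_y) gives Q_d = 75.4 − 4.2(41) + 0.044(8800) + 1.19(29) = 75.4 − 172.2 + 387.2 + 34.51 = 324.91.
∂Q_d/∂P_x = −4.2, so E_p = (−4.2)·(41/324.91) ≈ -0.530.
|E_p| < 1: demand is inelastic.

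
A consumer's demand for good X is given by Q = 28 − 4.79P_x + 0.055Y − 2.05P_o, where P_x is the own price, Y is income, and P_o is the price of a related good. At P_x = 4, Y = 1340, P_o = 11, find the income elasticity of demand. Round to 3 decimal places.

First evaluate Q: 28 − 4.79(4) + 0.055(1340) − 2.05(11) = 28 − 19.16 + 73.7 − 22.55 = 59.99.
∂Q/∂Y = +0.055, so E_I = 0.055·(1340/59.99) ≈ 1.229.
E_I > 1: normal good (luxury).

1.229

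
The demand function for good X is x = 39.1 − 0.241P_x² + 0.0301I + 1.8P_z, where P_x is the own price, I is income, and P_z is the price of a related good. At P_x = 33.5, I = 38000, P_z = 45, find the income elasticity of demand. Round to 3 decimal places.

1.151

First evaluate x: 39.1 − 0.241(33.5)² + 0.0301(38000) + 1.8(45) = 39.1 − 270.4623 + 1143.8 + 81 = 993.4378.
∂x/∂I = +0.0301, so E_I = 0.0301·(38000/993.4378) ≈ 1.151.
E_I > 1: normal good (luxury).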